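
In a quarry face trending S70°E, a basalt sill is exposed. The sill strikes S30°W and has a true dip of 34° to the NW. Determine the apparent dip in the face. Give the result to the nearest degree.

34°

The section lies 80° from the strike.
tan α = tan 34° × sin 80° = 0.6745 × 0.9848 = 0.6643
α = arctan(0.6643) = 33.59°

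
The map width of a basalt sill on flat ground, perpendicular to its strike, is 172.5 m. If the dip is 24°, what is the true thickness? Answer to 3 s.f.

70.2 m

True thickness t = w · sin(dip) = 172.5 × sin 24°
t = 172.5 × 0.4067 = 70.162 m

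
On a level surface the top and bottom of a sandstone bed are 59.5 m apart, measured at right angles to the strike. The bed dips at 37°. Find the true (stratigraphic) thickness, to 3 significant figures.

35.8 m

True thickness t = w · sin(dip) = 59.5 × sin 37°
t = 59.5 × 0.6018 = 35.808 m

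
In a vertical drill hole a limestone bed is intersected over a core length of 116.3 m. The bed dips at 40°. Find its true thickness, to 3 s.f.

True thickness t = h · cos(dip) = 116.3 × cos 40°
t = 116.3 × 0.7660 = 89.091 m

89.1 m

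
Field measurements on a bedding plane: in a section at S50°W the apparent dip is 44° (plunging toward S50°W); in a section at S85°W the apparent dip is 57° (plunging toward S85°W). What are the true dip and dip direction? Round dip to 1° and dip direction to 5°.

true dip 58°, dip direction 285°

The two traces are lines in the plane: v₁ = (sin 230°·cos 44°, cos 230°·cos 44°, −sin 44°), v₂ = (sin 265°·cos 57°, cos 265°·cos 57°, −sin 57°).
The plane normal is n = v₁ × v₂ ∝ (-0.355, 0.085, 0.225).
Dip δ = arctan(|n_h|/n_z) = arctan(0.365/0.225) = 58.4°.
Dip direction = atan2(-0.355, 0.085) = 284° (azimuth of n's horizontal projection).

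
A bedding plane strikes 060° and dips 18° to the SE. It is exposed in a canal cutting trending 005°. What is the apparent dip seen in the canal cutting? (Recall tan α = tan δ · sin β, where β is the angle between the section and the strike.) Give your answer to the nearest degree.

The section lies 55° from the strike.
tan(apparent dip) = tan 18° · sin 55° = 0.2662
apparent dip = arctan 0.2662 = 14.90°

15°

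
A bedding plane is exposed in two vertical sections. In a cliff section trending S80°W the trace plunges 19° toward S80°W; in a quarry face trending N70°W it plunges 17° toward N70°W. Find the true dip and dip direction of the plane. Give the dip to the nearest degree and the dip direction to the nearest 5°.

true dip 19°, dip direction 265°

Each apparent-dip line lies in the plane. As unit vectors (x east, y north, z up), v₁ plunges 19°→S80°W and v₂ plunges 17°→N70°W.
The plane normal is n = v₁ × v₂ ∝ (-0.154, -0.020, 0.452).
True dip = arccos(n_z / |n|) = arccos(0.9454) = 19.0°.
Dip direction = atan2(-0.154, -0.020) = 263° (azimuth of n's horizontal projection).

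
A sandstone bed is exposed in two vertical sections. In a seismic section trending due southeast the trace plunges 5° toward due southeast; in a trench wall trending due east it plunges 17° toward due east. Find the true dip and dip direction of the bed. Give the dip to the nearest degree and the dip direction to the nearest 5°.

The two traces are lines in the plane: v₁ = (sin 135°·cos 5°, cos 135°·cos 5°, −sin 5°), v₂ = (sin 90°·cos 17°, cos 90°·cos 17°, −sin 17°).
n = v₁ × v₂ = (0.206, 0.123, 0.674) (taken with n_z > 0).
True dip = arccos(n_z / |n|) = arccos(0.9421) = 19.6°.
Dip direction = atan2(0.206, 0.123) = 59° (azimuth of n's horizontal projection).

true dip 20°, dip direction 060°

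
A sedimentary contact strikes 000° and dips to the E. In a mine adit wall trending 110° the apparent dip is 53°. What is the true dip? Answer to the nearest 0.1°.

The section is 70° from the strike.
tan(true dip) = tan 53° / sin 70° = 1.4122
true dip = arctan 1.4122 = 54.70°

54.7°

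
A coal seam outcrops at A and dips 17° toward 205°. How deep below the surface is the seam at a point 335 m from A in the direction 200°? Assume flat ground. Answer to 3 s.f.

102 m

The hole lies 5° from the dip direction, so the down-dip offset is 335 × cos 5° = 333.73 m.
Depth = down-dip offset × tan(dip) = 333.73 × tan 17° = 333.73 × 0.3057
Depth = 102.03 m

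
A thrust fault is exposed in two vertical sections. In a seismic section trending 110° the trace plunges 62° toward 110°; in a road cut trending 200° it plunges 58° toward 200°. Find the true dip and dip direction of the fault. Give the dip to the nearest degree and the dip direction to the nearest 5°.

true dip 68°, dip direction 150°

Represent each trace as a vector plunging at its apparent dip toward its trend (east-north-up frame): v₁ = (0.441, -0.161, -0.883), v₂ = (-0.181, -0.498, -0.848).
n = v₁ × v₂ = (0.304, -0.534, 0.249) (taken with n_z > 0).
Dip δ = arctan(|n_h|/n_z) = arctan(0.614/0.249) = 68.0°.
Dip direction = atan2(0.304, -0.534) = 150° (azimuth of n's horizontal projection).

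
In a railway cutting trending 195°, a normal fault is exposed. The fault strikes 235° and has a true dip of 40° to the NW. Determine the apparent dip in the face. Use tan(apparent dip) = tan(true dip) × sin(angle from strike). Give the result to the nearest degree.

The section lies 40° from the strike.
tan(apparent dip) = tan 40° · sin 40° = 0.5394
α = arctan(0.5394) = 28.34°

28°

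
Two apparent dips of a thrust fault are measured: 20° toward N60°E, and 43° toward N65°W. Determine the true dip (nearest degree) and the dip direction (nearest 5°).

true dip 55°, dip direction 345°

Represent each trace as a vector plunging at its apparent dip toward its trend (east-north-up frame): v₁ = (0.814, 0.470, -0.342), v₂ = (-0.663, 0.309, -0.682).
n = v₁ × v₂ = (-0.215, 0.782, 0.563) (taken with n_z > 0).
tan δ = √(n_x²+n_y²)/n_z = 0.811/0.563, so δ = 55.2°.
Dip direction = azimuth of (n_x, n_y) = atan2(-0.215, 0.782) = 345°.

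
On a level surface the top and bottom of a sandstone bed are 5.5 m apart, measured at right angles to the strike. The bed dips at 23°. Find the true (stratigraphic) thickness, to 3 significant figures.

True thickness t = w · sin(dip) = 5.5 × sin 23°
t = 5.5 × 0.3907 = 2.149 m

2.15 m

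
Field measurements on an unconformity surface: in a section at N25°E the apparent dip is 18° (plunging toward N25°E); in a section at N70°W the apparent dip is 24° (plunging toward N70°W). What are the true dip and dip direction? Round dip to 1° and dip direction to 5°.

true dip 30°, dip direction 330°

Each apparent-dip line lies in the plane. As unit vectors (x east, y north, z up), v₁ plunges 18°→N25°E and v₂ plunges 24°→N70°W.
The plane normal is n = v₁ × v₂ ∝ (-0.254, 0.429, 0.866).
Dip δ = arctan(|n_h|/n_z) = arctan(0.498/0.866) = 29.9°.
The horizontal component of n points toward azimuth atan2(n_x, n_y) = 329°, the dip direction.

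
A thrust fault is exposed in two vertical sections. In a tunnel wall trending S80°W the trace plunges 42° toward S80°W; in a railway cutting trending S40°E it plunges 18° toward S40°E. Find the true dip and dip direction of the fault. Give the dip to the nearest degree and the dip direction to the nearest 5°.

Each apparent-dip line lies in the plane. As unit vectors (x east, y north, z up), v₁ plunges 42°→S80°W and v₂ plunges 18°→S40°E.
n = v₁ × v₂ = (-0.448, -0.635, 0.612) (taken with n_z > 0).
tan δ = √(n_x²+n_y²)/n_z = 0.777/0.612, so δ = 51.8°.
The horizontal component of n points toward azimuth atan2(n_x, n_y) = 215°, the dip direction.

true dip 52°, dip direction 215°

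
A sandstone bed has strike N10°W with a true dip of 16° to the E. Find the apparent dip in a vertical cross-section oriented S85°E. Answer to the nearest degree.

15°

The strike is N10°W and the section trends S85°E; the acute angle between them is β = 75°.
tan α = tan 16° × sin 75° = 0.2867 × 0.9659 = 0.2770
α = arctan(0.2770) = 15.48°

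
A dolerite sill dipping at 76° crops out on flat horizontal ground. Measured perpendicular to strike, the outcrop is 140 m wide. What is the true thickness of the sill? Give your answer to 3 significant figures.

True thickness t = w · sin(dip) = 140 × sin 76°
t = 140 × 0.9703 = 135.841 m

136 m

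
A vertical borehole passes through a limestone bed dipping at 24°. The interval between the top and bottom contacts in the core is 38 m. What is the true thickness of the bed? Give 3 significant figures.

True thickness t = h · cos(dip) = 38 × cos 24°
t = 38 × 0.9135 = 34.715 m

34.7 m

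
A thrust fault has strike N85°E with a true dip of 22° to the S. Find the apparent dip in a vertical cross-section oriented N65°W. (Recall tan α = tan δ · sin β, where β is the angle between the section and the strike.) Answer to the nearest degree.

Angle between strike (N85°E) and section (N65°W): β = 30°.
tan α = tan 22° × sin 30° = 0.4040 × 0.5000 = 0.2020
α = arctan(0.2020) = 11.42°

11°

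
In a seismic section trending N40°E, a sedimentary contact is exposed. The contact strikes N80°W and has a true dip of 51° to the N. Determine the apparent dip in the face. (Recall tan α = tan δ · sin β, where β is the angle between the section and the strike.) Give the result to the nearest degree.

The section lies 60° from the strike.
tan(apparent dip) = tan 51° · sin 60° = 1.0695
apparent dip = arctan 1.0695 = 46.92°

47°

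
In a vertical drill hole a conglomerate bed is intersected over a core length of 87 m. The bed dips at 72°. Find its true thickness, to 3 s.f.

26.9 m

True thickness t = h · cos(dip) = 87 × cos 72°
t = 87 × 0.3090 = 26.884 m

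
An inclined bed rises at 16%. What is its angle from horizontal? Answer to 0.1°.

9.1°

tan θ = 16/100 = 0.1600
θ = arctan(0.1600) = 9.09°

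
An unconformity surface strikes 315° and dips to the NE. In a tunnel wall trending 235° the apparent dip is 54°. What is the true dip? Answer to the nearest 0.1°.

β = acute angle between strike 315° and section 235° = 80°.
tan(true dip) = tan 54° / sin 80° = 1.3976
δ = arctan(1.3976) = 54.42°

54.4°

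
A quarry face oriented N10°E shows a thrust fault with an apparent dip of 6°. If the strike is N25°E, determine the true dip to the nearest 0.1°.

The section is 15° from the strike.
tan(true dip) = tan 6° / sin 15° = 0.4061
δ = arctan(0.4061) = 22.10°

22.1°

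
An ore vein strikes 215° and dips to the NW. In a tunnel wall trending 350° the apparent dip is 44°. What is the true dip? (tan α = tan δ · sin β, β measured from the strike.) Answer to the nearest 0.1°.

The section is 45° from the strike.
tan δ = tan α / sin β = tan 44° / sin 45° = 0.9657 / 0.7071 = 1.3657
true dip = arctan 1.3657 = 53.79°

53.8°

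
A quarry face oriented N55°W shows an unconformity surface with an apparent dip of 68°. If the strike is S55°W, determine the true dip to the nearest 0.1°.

69.2°

The section is 70° from the strike.
tan(true dip) = tan 68° / sin 70° = 2.6339
δ = arctan(2.6339) = 69.21°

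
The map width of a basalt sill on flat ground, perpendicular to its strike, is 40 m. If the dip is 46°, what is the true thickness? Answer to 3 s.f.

28.8 m

True thickness t = w · sin(dip) = 40 × sin 46°
t = 40 × 0.7193 = 28.774 m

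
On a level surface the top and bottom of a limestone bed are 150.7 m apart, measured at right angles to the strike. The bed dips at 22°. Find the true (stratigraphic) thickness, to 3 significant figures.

56.5 m

True thickness t = w · sin(dip) = 150.7 × sin 22°
t = 150.7 × 0.3746 = 56.453 m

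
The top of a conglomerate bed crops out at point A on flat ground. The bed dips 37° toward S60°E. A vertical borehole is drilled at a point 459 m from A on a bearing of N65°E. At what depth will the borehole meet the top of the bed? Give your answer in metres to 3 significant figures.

198 m

The hole lies 55° from the dip direction, so the down-dip offset is 459 × cos 55° = 263.27 m.
Depth = down-dip offset × tan(dip) = 263.27 × tan 37° = 263.27 × 0.7536
Depth = 198.39 m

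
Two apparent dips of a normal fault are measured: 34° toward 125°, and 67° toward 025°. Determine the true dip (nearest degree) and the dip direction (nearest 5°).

Represent each trace as a vector plunging at its apparent dip toward its trend (east-north-up frame): v₁ = (0.679, -0.476, -0.559), v₂ = (0.165, 0.354, -0.921).
n = v₁ × v₂ = (0.636, 0.533, 0.319) (taken with n_z > 0).
Dip δ = arctan(|n_h|/n_z) = arctan(0.829/0.319) = 69.0°.
Dip direction = azimuth of (n_x, n_y) = atan2(0.636, 0.533) = 50°.

true dip 69°, dip direction 050°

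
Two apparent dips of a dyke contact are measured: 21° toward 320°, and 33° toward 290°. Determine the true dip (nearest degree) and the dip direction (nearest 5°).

The two traces are lines in the plane: v₁ = (sin 320°·cos 21°, cos 320°·cos 21°, −sin 21°), v₂ = (sin 290°·cos 33°, cos 290°·cos 33°, −sin 33°).
Cross product v₁ × v₂ gives the pole to the plane: n ∝ (-0.287, -0.044, 0.391).
tan δ = √(n_x²+n_y²)/n_z = 0.290/0.391, so δ = 36.5°.
The horizontal component of n points toward azimuth atan2(n_x, n_y) = 261°, the dip direction.

true dip 37°, dip direction 260°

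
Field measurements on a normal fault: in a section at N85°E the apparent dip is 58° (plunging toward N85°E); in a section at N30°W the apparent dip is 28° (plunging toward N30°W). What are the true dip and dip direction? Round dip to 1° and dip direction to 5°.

true dip 64°, dip direction 045°

Represent each trace as a vector plunging at its apparent dip toward its trend (east-north-up frame): v₁ = (0.528, 0.046, -0.848), v₂ = (-0.441, 0.765, -0.469).
n = v₁ × v₂ = (0.627, 0.622, 0.424) (taken with n_z > 0).
Dip δ = arctan(|n_h|/n_z) = arctan(0.883/0.424) = 64.4°.
Dip direction = azimuth of (n_x, n_y) = atan2(0.627, 0.622) = 45°.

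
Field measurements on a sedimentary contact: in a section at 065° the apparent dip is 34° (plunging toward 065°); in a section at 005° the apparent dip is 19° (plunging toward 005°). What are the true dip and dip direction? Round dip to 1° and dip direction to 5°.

true dip 34°, dip direction 065°

Each apparent-dip line lies in the plane. As unit vectors (x east, y north, z up), v₁ plunges 34°→065° and v₂ plunges 19°→005°.
The plane normal is n = v₁ × v₂ ∝ (0.413, 0.199, 0.679).
Dip δ = arctan(|n_h|/n_z) = arctan(0.458/0.679) = 34.0°.
Dip direction = azimuth of (n_x, n_y) = atan2(0.413, 0.199) = 64°.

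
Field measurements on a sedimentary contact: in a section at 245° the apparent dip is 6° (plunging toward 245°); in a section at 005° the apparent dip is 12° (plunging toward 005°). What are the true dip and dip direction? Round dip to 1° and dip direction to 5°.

Each apparent-dip line lies in the plane. As unit vectors (x east, y north, z up), v₁ plunges 6°→245° and v₂ plunges 12°→005°.
n = v₁ × v₂ = (-0.189, 0.196, 0.842) (taken with n_z > 0).
Dip δ = arctan(|n_h|/n_z) = arctan(0.273/0.842) = 17.9°.
Dip direction = atan2(-0.189, 0.196) = 316° (azimuth of n's horizontal projection).

true dip 18°, dip direction 315°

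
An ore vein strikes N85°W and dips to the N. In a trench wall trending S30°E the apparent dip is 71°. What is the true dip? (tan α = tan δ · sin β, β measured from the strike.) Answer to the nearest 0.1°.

β = acute angle between strike N85°W and section S30°E = 55°.
tan(true dip) = tan 71° / sin 55° = 3.5454
true dip = arctan 3.5454 = 74.25°

74.2°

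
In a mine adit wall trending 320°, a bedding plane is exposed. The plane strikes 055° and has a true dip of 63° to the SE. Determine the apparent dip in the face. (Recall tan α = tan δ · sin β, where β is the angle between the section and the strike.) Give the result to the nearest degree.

63°

The strike is 055° and the section trends 320°; the acute angle between them is β = 85°.
tan(apparent dip) = tan 63° · sin 85° = 1.9551
α = arctan(1.9551) = 62.91°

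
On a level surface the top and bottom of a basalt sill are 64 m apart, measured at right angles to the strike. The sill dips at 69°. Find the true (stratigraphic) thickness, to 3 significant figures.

59.7 m

True thickness t = w · sin(dip) = 64 × sin 69°
t = 64 × 0.9336 = 59.749 m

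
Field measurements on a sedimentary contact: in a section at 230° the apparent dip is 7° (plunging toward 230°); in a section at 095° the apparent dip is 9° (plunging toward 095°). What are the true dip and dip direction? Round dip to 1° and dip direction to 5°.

true dip 20°, dip direction 160°

Each apparent-dip line lies in the plane. As unit vectors (x east, y north, z up), v₁ plunges 7°→230° and v₂ plunges 9°→095°.
n = v₁ × v₂ = (0.089, -0.239, 0.693) (taken with n_z > 0).
True dip = arccos(n_z / |n|) = arccos(0.9385) = 20.2°.
Dip direction = azimuth of (n_x, n_y) = atan2(0.089, -0.239) = 159°.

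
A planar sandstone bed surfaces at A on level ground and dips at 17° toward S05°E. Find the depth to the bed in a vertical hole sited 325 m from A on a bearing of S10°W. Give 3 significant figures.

96.0 m

The hole lies 15° from the dip direction, so the down-dip offset is 325 × cos 15° = 313.93 m.
Depth = down-dip offset × tan(dip) = 313.93 × tan 17° = 313.93 × 0.3057
Depth = 95.98 m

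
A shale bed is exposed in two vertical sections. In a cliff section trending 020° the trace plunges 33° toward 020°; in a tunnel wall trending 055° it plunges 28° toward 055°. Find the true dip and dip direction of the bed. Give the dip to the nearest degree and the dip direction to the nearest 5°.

Represent each trace as a vector plunging at its apparent dip toward its trend (east-north-up frame): v₁ = (0.287, 0.788, -0.545), v₂ = (0.723, 0.506, -0.469).
n = v₁ × v₂ = (0.094, 0.259, 0.425) (taken with n_z > 0).
tan δ = √(n_x²+n_y²)/n_z = 0.276/0.425, so δ = 33.0°.
Dip direction = atan2(0.094, 0.259) = 20° (azimuth of n's horizontal projection).

true dip 33°, dip direction 020°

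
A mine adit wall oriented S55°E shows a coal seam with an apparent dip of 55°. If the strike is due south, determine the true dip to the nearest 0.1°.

β = acute angle between strike due south and section S55°E = 55°.
tan(true dip) = tan 55° / sin 55° = 1.7434
δ = arctan(1.7434) = 60.16°

60.2°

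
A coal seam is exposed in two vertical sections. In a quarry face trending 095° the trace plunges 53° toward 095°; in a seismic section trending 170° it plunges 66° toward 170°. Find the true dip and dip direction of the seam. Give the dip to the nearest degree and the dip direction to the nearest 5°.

Represent each trace as a vector plunging at its apparent dip toward its trend (east-north-up frame): v₁ = (0.600, -0.052, -0.799), v₂ = (0.071, -0.401, -0.914).
The plane normal is n = v₁ × v₂ ∝ (0.272, -0.491, 0.236).
True dip = arccos(n_z / |n|) = arccos(0.3881) = 67.2°.
Dip direction = atan2(0.272, -0.491) = 151° (azimuth of n's horizontal projection).

true dip 67°, dip direction 150°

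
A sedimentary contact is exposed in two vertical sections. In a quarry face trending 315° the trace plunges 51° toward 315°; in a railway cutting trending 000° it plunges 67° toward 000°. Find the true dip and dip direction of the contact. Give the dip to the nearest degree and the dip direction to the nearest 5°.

true dip 68°, dip direction 015°

Represent each trace as a vector plunging at its apparent dip toward its trend (east-north-up frame): v₁ = (-0.445, 0.445, -0.777), v₂ = (0.000, 0.391, -0.921).
n = v₁ × v₂ = (0.106, 0.410, 0.174) (taken with n_z > 0).
tan δ = √(n_x²+n_y²)/n_z = 0.423/0.174, so δ = 67.7°.
The horizontal component of n points toward azimuth atan2(n_x, n_y) = 15°, the dip direction.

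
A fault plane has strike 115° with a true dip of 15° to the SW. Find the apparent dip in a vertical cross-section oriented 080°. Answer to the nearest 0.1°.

8.7°

Angle between strike (115°) and section (080°): β = 35°.
tan(apparent dip) = tan 15° · sin 35° = 0.1537
apparent dip = arctan 0.1537 = 8.74°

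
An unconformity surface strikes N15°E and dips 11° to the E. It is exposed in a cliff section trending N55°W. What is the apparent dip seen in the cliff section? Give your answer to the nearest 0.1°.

10.4°

Angle between strike (N15°E) and section (N55°W): β = 70°.
tan α = tan 11° × sin 70° = 0.1944 × 0.9397 = 0.1827
α = arctan(0.1827) = 10.35°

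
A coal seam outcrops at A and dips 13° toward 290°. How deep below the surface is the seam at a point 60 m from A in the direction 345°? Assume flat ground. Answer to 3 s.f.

7.95 m

The hole lies 55° from the dip direction, so the down-dip offset is 60 × cos 55° = 34.41 m.
Depth = down-dip offset × tan(dip) = 34.41 × tan 13° = 34.41 × 0.2309
Depth = 7.95 m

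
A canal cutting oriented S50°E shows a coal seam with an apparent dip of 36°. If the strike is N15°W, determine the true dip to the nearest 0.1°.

The section is 35° from the strike.
tan δ = tan α / sin β = tan 36° / sin 35° = 0.7265 / 0.5736 = 1.2667
δ = arctan(1.2667) = 51.71°

51.7°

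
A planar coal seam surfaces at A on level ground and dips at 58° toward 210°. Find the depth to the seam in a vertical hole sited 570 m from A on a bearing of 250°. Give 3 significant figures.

The hole lies 40° from the dip direction, so the down-dip offset is 570 × cos 40° = 436.65 m.
Depth = down-dip offset × tan(dip) = 436.65 × tan 58° = 436.65 × 1.6003
Depth = 698.78 m

699 m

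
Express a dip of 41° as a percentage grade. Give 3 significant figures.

86.9%

grade % = 100 × tan 41° = 100 × 0.8693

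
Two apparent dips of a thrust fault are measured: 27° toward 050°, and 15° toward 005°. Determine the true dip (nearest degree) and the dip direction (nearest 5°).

The two traces are lines in the plane: v₁ = (sin 50°·cos 27°, cos 50°·cos 27°, −sin 27°), v₂ = (sin 5°·cos 15°, cos 5°·cos 15°, −sin 15°).
The plane normal is n = v₁ × v₂ ∝ (0.289, 0.138, 0.609).
True dip = arccos(n_z / |n|) = arccos(0.8850) = 27.7°.
Dip direction = azimuth of (n_x, n_y) = atan2(0.289, 0.138) = 64°.

true dip 28°, dip direction 065°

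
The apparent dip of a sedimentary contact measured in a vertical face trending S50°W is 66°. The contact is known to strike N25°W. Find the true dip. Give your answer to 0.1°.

β = acute angle between strike N25°W and section S50°W = 75°.
tan(true dip) = tan 66° / sin 75° = 2.3253
true dip = arctan 2.3253 = 66.73°

66.7°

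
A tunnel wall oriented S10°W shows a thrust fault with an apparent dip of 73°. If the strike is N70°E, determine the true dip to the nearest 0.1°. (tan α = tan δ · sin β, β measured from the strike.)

β = acute angle between strike N70°E and section S10°W = 60°.
tan δ = tan α / sin β = tan 73° / sin 60° = 3.2709 / 0.8660 = 3.7769
δ = arctan(3.7769) = 75.17°

75.2°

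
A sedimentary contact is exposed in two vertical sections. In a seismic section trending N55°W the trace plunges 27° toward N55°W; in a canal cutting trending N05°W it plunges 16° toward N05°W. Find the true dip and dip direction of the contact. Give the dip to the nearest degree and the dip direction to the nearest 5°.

The two traces are lines in the plane: v₁ = (sin 305°·cos 27°, cos 305°·cos 27°, −sin 27°), v₂ = (sin 355°·cos 16°, cos 355°·cos 16°, −sin 16°).
n = v₁ × v₂ = (-0.294, 0.163, 0.656) (taken with n_z > 0).
tan δ = √(n_x²+n_y²)/n_z = 0.336/0.656, so δ = 27.1°.
The horizontal component of n points toward azimuth atan2(n_x, n_y) = 299°, the dip direction.

true dip 27°, dip direction 300°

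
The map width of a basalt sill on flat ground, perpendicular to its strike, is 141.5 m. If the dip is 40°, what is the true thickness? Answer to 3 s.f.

True thickness t = w · sin(dip) = 141.5 × sin 40°
t = 141.5 × 0.6428 = 90.954 m

91.0 m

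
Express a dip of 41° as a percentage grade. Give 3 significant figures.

grade % = 100 × tan 41° = 100 × 0.8693

86.9%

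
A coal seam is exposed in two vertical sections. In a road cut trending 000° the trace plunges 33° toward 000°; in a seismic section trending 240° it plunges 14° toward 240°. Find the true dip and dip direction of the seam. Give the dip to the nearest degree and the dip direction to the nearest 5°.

true dip 43°, dip direction 315°

Represent each trace as a vector plunging at its apparent dip toward its trend (east-north-up frame): v₁ = (0.000, 0.839, -0.545), v₂ = (-0.840, -0.485, -0.242).
The plane normal is n = v₁ × v₂ ∝ (-0.467, 0.458, 0.705).
Dip δ = arctan(|n_h|/n_z) = arctan(0.654/0.705) = 42.9°.
The horizontal component of n points toward azimuth atan2(n_x, n_y) = 314°, the dip direction.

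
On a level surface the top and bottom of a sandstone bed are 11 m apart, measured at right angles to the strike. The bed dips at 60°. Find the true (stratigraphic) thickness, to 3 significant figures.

9.53 m

True thickness t = w · sin(dip) = 11 × sin 60°
t = 11 × 0.8660 = 9.526 m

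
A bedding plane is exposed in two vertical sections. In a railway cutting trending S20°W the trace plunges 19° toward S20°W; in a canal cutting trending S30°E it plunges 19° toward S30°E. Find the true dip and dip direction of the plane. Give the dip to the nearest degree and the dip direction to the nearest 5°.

Represent each trace as a vector plunging at its apparent dip toward its trend (east-north-up frame): v₁ = (-0.323, -0.888, -0.326), v₂ = (0.473, -0.819, -0.326).
n = v₁ × v₂ = (0.023, -0.259, 0.685) (taken with n_z > 0).
True dip = arccos(n_z / |n|) = arccos(0.9348) = 20.8°.
Dip direction = azimuth of (n_x, n_y) = atan2(0.023, -0.259) = 175°.

true dip 21°, dip direction 175°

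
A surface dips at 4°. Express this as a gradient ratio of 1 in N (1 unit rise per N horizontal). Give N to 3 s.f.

1 in 14.3

1 : N means tan θ = 1/N, so N = 1/tan 4° = 1/0.0699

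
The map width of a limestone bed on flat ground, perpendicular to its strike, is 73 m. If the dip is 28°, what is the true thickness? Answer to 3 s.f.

True thickness t = w · sin(dip) = 73 × sin 28°
t = 73 × 0.4695 = 34.271 m

34.3 m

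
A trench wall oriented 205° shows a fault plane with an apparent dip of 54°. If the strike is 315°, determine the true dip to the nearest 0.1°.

β = acute angle between strike 315° and section 205° = 70°.
tan(true dip) = tan 54° / sin 70° = 1.4647
δ = arctan(1.4647) = 55.68°

55.7°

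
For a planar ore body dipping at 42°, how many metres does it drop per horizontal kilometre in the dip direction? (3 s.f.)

900 m

drop per km = 1000 × tan 42° = 1000 × 0.9004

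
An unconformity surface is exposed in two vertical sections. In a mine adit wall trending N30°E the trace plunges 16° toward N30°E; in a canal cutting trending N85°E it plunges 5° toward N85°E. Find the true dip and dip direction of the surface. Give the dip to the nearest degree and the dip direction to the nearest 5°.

true dip 17°, dip direction 010°

Each apparent-dip line lies in the plane. As unit vectors (x east, y north, z up), v₁ plunges 16°→N30°E and v₂ plunges 5°→N85°E.
Cross product v₁ × v₂ gives the pole to the plane: n ∝ (0.049, 0.232, 0.784).
tan δ = √(n_x²+n_y²)/n_z = 0.237/0.784, so δ = 16.8°.
The horizontal component of n points toward azimuth atan2(n_x, n_y) = 12°, the dip direction.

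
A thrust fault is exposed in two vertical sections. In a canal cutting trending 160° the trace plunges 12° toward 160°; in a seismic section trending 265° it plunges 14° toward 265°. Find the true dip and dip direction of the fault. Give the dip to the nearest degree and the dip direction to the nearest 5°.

The two traces are lines in the plane: v₁ = (sin 160°·cos 12°, cos 160°·cos 12°, −sin 12°), v₂ = (sin 265°·cos 14°, cos 265°·cos 14°, −sin 14°).
The plane normal is n = v₁ × v₂ ∝ (-0.205, -0.282, 0.917).
Dip δ = arctan(|n_h|/n_z) = arctan(0.348/0.917) = 20.8°.
Dip direction = azimuth of (n_x, n_y) = atan2(-0.205, -0.282) = 216°.

true dip 21°, dip direction 215°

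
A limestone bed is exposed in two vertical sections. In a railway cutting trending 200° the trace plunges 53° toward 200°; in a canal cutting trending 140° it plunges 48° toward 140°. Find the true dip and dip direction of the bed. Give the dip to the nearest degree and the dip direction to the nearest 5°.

The two traces are lines in the plane: v₁ = (sin 200°·cos 53°, cos 200°·cos 53°, −sin 53°), v₂ = (sin 140°·cos 48°, cos 140°·cos 48°, −sin 48°).
Cross product v₁ × v₂ gives the pole to the plane: n ∝ (0.011, -0.496, 0.349).
tan δ = √(n_x²+n_y²)/n_z = 0.497/0.349, so δ = 54.9°.
Dip direction = atan2(0.011, -0.496) = 179° (azimuth of n's horizontal projection).

true dip 55°, dip direction 180°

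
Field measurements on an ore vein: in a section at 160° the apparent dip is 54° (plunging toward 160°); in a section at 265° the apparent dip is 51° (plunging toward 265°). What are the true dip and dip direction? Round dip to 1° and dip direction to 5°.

true dip 65°, dip direction 210°

Represent each trace as a vector plunging at its apparent dip toward its trend (east-north-up frame): v₁ = (0.201, -0.552, -0.809), v₂ = (-0.627, -0.055, -0.777).
Cross product v₁ × v₂ gives the pole to the plane: n ∝ (-0.385, -0.663, 0.357).
tan δ = √(n_x²+n_y²)/n_z = 0.767/0.357, so δ = 65.0°.
The horizontal component of n points toward azimuth atan2(n_x, n_y) = 210°, the dip direction.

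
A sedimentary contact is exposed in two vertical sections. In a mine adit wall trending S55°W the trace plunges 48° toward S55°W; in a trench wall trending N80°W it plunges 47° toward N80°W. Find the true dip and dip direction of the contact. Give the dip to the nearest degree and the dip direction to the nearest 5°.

Represent each trace as a vector plunging at its apparent dip toward its trend (east-north-up frame): v₁ = (-0.548, -0.384, -0.743), v₂ = (-0.672, 0.118, -0.731).
Cross product v₁ × v₂ gives the pole to the plane: n ∝ (-0.369, -0.098, 0.323).
True dip = arccos(n_z / |n|) = arccos(0.6457) = 49.8°.
Dip direction = atan2(-0.369, -0.098) = 255° (azimuth of n's horizontal projection).

true dip 50°, dip direction 255°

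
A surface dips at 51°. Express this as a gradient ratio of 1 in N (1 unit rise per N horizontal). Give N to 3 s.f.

1 : N means tan θ = 1/N, so N = 1/tan 51° = 1/1.2349

1 in 0.810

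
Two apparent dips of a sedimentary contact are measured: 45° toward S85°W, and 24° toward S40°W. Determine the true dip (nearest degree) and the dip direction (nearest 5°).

true dip 47°, dip direction 285°

Represent each trace as a vector plunging at its apparent dip toward its trend (east-north-up frame): v₁ = (-0.704, -0.062, -0.707), v₂ = (-0.587, -0.700, -0.407).
The plane normal is n = v₁ × v₂ ∝ (-0.470, 0.129, 0.457).
tan δ = √(n_x²+n_y²)/n_z = 0.487/0.457, so δ = 46.8°.
Dip direction = atan2(-0.470, 0.129) = 285° (azimuth of n's horizontal projection).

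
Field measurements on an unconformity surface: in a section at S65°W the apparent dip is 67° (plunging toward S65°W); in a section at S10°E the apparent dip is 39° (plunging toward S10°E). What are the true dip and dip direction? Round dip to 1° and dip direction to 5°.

Represent each trace as a vector plunging at its apparent dip toward its trend (east-north-up frame): v₁ = (-0.354, -0.165, -0.921), v₂ = (0.135, -0.765, -0.629).
Cross product v₁ × v₂ gives the pole to the plane: n ∝ (-0.601, -0.347, 0.293).
True dip = arccos(n_z / |n|) = arccos(0.3895) = 67.1°.
Dip direction = atan2(-0.601, -0.347) = 240° (azimuth of n's horizontal projection).

true dip 67°, dip direction 240°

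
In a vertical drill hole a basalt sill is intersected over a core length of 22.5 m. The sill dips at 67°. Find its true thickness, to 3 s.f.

True thickness t = h · cos(dip) = 22.5 × cos 67°
t = 22.5 × 0.3907 = 8.791 m

8.79 m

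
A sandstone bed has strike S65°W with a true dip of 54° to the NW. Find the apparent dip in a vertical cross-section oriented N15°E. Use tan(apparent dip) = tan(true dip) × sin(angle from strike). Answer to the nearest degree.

Angle between strike (S65°W) and section (N15°E): β = 50°.
tan α = tan 54° × sin 50° = 1.3764 × 0.7660 = 1.0544
α = arctan(1.0544) = 46.52°

47°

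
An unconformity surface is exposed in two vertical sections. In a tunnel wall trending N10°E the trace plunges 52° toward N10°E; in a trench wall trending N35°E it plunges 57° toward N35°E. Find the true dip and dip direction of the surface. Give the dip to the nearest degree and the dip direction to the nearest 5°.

Represent each trace as a vector plunging at its apparent dip toward its trend (east-north-up frame): v₁ = (0.107, 0.606, -0.788), v₂ = (0.312, 0.446, -0.839).
Cross product v₁ × v₂ gives the pole to the plane: n ∝ (0.157, 0.157, 0.142).
Dip δ = arctan(|n_h|/n_z) = arctan(0.222/0.142) = 57.4°.
Dip direction = atan2(0.157, 0.157) = 45° (azimuth of n's horizontal projection).

true dip 57°, dip direction 045°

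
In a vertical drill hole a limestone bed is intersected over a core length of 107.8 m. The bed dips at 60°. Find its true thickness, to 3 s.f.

True thickness t = h · cos(dip) = 107.8 × cos 60°
t = 107.8 × 0.5000 = 53.900 m

53.9 m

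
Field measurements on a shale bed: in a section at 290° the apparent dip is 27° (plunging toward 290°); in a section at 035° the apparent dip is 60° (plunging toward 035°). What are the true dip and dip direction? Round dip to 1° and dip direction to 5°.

The two traces are lines in the plane: v₁ = (sin 290°·cos 27°, cos 290°·cos 27°, −sin 27°), v₂ = (sin 35°·cos 60°, cos 35°·cos 60°, −sin 60°).
Cross product v₁ × v₂ gives the pole to the plane: n ∝ (0.078, 0.855, 0.430).
Dip δ = arctan(|n_h|/n_z) = arctan(0.859/0.430) = 63.4°.
The horizontal component of n points toward azimuth atan2(n_x, n_y) = 5°, the dip direction.

true dip 63°, dip direction 005°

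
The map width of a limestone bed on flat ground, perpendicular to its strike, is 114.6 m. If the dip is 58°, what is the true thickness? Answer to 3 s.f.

97.2 m

True thickness t = w · sin(dip) = 114.6 × sin 58°
t = 114.6 × 0.8480 = 97.186 m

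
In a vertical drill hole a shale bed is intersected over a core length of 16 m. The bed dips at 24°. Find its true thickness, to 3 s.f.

True thickness t = h · cos(dip) = 16 × cos 24°
t = 16 × 0.9135 = 14.617 m

14.6 m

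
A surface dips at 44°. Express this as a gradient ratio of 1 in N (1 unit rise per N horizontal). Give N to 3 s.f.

1 in 1.04

1 : N means tan θ = 1/N, so N = 1/tan 44° = 1/0.9657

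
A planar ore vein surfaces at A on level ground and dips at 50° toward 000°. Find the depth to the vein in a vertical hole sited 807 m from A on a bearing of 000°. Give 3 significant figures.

962 m

The hole is directly down-dip from the outcrop, so the down-dip offset is 807 m.
Depth = down-dip offset × tan(dip) = 807.00 × tan 50° = 807.00 × 1.1918
Depth = 961.75 m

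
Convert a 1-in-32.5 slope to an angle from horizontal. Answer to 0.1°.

1.8°

tan θ = 1/32.5 = 0.0308
θ = arctan(0.0308) = 1.76°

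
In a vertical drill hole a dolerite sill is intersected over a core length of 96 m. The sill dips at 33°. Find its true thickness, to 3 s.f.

True thickness t = h · cos(dip) = 96 × cos 33°
t = 96 × 0.8387 = 80.512 m

80.5 m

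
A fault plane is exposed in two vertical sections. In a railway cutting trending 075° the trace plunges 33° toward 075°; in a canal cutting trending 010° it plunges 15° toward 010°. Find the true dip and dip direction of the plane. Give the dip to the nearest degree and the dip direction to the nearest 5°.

Represent each trace as a vector plunging at its apparent dip toward its trend (east-north-up frame): v₁ = (0.810, 0.217, -0.545), v₂ = (0.168, 0.951, -0.259).
n = v₁ × v₂ = (0.462, 0.118, 0.734) (taken with n_z > 0).
True dip = arccos(n_z / |n|) = arccos(0.8387) = 33.0°.
Dip direction = atan2(0.462, 0.118) = 76° (azimuth of n's horizontal projection).

true dip 33°, dip direction 075°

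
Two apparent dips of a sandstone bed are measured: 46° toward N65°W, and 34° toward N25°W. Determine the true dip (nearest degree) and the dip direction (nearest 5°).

Each apparent-dip line lies in the plane. As unit vectors (x east, y north, z up), v₁ plunges 46°→N65°W and v₂ plunges 34°→N25°W.
The plane normal is n = v₁ × v₂ ∝ (-0.376, 0.100, 0.370).
True dip = arccos(n_z / |n|) = arccos(0.6890) = 46.4°.
The horizontal component of n points toward azimuth atan2(n_x, n_y) = 285°, the dip direction.

true dip 46°, dip direction 285°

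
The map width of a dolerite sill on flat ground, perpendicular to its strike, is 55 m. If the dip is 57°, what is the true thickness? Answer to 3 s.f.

True thickness t = w · sin(dip) = 55 × sin 57°
t = 55 × 0.8387 = 46.127 m

46.1 m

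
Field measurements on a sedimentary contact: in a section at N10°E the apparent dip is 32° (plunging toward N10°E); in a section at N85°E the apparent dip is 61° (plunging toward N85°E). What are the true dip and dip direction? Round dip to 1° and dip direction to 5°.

The two traces are lines in the plane: v₁ = (sin 10°·cos 32°, cos 10°·cos 32°, −sin 32°), v₂ = (sin 85°·cos 61°, cos 85°·cos 61°, −sin 61°).
The plane normal is n = v₁ × v₂ ∝ (0.708, 0.127, 0.397).
tan δ = √(n_x²+n_y²)/n_z = 0.719/0.397, so δ = 61.1°.
The horizontal component of n points toward azimuth atan2(n_x, n_y) = 80°, the dip direction.

true dip 61°, dip direction 080°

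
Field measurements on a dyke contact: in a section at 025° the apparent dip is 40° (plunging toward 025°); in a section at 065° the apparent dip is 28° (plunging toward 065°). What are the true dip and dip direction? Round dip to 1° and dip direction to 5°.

true dip 41°, dip direction 015°

The two traces are lines in the plane: v₁ = (sin 25°·cos 40°, cos 25°·cos 40°, −sin 40°), v₂ = (sin 65°·cos 28°, cos 65°·cos 28°, −sin 28°).
n = v₁ × v₂ = (0.086, 0.362, 0.435) (taken with n_z > 0).
True dip = arccos(n_z / |n|) = arccos(0.7594) = 40.6°.
Dip direction = azimuth of (n_x, n_y) = atan2(0.086, 0.362) = 13°.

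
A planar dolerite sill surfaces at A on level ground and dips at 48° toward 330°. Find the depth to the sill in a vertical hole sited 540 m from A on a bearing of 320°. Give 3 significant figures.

The hole lies 10° from the dip direction, so the down-dip offset is 540 × cos 10° = 531.80 m.
Depth = down-dip offset × tan(dip) = 531.80 × tan 48° = 531.80 × 1.1106
Depth = 590.62 m

591 m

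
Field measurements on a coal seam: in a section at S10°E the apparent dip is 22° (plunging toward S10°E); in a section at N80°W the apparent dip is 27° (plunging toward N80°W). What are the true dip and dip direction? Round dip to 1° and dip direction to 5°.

true dip 39°, dip direction 230°

Represent each trace as a vector plunging at its apparent dip toward its trend (east-north-up frame): v₁ = (0.161, -0.913, -0.375), v₂ = (-0.877, 0.155, -0.454).
n = v₁ × v₂ = (-0.472, -0.402, 0.776) (taken with n_z > 0).
True dip = arccos(n_z / |n|) = arccos(0.7813) = 38.6°.
The horizontal component of n points toward azimuth atan2(n_x, n_y) = 230°, the dip direction.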